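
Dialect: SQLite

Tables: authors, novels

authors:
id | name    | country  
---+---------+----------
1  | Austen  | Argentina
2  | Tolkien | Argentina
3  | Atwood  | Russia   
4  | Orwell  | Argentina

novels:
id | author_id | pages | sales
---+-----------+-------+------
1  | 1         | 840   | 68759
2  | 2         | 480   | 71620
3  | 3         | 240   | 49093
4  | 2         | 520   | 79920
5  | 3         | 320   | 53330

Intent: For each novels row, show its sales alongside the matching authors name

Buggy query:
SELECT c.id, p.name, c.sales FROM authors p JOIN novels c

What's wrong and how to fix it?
Bug: Missing join condition: each novels row is matched to all authors rows instead of just its own

Fix: Add ON c.author_id = p.id to the JOIN

Corrected query:
SELECT c.id, p.name, c.sales FROM authors p JOIN novels c ON c.author_id = p.id

Result:
id | name    | sales
---+---------+------
1  | Austen  | 68759
2  | Tolkien | 71620
3  | Atwood  | 49093
4  | Tolkien | 79920
5  | Atwood  | 53330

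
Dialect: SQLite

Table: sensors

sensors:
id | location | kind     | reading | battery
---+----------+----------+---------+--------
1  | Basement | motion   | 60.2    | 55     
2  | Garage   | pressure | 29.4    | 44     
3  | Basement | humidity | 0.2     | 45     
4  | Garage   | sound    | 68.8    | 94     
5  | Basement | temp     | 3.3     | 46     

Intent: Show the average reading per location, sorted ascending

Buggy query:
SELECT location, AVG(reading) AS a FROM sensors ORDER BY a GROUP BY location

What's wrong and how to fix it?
Bug: GROUP BY must precede ORDER BY

Fix: Move ORDER BY to the end, after GROUP BY

Corrected query:
SELECT location, AVG(reading) AS a FROM sensors GROUP BY location ORDER BY a

Result:
location | a        
---------+----------
Basement | 21.233333
Garage   | 49.1     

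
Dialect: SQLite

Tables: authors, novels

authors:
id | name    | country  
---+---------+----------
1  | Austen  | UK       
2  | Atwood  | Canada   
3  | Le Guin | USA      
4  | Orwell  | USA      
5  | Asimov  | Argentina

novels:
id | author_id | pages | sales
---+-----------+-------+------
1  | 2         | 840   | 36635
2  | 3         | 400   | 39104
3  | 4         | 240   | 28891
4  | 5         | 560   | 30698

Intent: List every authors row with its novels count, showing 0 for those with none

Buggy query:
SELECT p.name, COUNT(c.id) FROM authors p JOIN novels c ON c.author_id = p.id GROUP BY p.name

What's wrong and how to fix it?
Bug: An inner join excludes parents with zero children

Fix: Switch to LEFT JOIN to retain unmatched parent rows

Corrected query:
SELECT p.name, COUNT(c.id) FROM authors p LEFT JOIN novels c ON c.author_id = p.id GROUP BY p.name

Result:
name    | COUNT(c.id)
--------+------------
Asimov  | 1          
Atwood  | 1          
Austen  | 0          
Le Guin | 1          
Orwell  | 1          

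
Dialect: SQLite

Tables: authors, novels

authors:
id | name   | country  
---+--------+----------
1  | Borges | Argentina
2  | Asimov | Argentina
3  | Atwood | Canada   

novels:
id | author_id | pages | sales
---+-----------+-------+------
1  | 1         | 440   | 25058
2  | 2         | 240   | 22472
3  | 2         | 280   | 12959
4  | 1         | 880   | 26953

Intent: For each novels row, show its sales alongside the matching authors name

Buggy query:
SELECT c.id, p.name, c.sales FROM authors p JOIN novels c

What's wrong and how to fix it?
Bug: Missing join condition: each novels row is matched to all authors rows instead of just its own

Fix: Specify the join condition linking the foreign key to the parent id

Corrected query:
SELECT c.id, p.name, c.sales FROM authors p JOIN novels c ON c.author_id = p.id

Result:
id | name   | sales
---+--------+------
1  | Borges | 25058
2  | Asimov | 22472
3  | Asimov | 12959
4  | Borges | 26953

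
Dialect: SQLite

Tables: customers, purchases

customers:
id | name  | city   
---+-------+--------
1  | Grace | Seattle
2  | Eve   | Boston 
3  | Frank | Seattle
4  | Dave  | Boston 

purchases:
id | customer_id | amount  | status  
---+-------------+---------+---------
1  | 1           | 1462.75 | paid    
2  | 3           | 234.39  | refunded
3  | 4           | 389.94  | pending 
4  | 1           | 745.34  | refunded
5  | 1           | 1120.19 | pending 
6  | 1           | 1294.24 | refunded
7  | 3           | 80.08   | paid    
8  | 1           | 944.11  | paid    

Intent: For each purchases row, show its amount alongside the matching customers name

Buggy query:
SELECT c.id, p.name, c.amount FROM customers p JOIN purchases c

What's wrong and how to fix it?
Bug: Missing join condition: each purchases row is matched to all customers rows instead of just its own

Fix: Specify the join condition linking the foreign key to the parent id

Corrected query:
SELECT c.id, p.name, c.amount FROM customers p JOIN purchases c ON c.customer_id = p.id

Result:
id | name  | amount 
---+-------+--------
1  | Grace | 1462.75
2  | Frank | 234.39 
3  | Dave  | 389.94 
4  | Grace | 745.34 
5  | Grace | 1120.19
6  | Grace | 1294.24
7  | Frank | 80.08  
8  | Grace | 944.11 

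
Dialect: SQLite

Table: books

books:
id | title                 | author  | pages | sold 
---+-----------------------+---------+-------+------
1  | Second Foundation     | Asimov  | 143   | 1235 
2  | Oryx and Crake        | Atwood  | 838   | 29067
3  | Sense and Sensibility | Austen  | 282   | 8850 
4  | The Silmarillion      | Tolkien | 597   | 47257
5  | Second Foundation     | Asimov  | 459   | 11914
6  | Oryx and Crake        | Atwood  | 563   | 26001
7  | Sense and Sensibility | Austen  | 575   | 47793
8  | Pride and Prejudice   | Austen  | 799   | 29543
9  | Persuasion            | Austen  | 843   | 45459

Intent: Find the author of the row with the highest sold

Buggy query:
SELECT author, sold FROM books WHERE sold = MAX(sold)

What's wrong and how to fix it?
Bug: MAX(sold) is an aggregate and cannot be used directly in WHERE

Fix: Wrap MAX in a scalar subquery so WHERE compares against a single value

Corrected query:
SELECT author, sold FROM books WHERE sold = (SELECT MAX(sold) FROM books)

Result:
author | sold 
-------+------
Austen | 47793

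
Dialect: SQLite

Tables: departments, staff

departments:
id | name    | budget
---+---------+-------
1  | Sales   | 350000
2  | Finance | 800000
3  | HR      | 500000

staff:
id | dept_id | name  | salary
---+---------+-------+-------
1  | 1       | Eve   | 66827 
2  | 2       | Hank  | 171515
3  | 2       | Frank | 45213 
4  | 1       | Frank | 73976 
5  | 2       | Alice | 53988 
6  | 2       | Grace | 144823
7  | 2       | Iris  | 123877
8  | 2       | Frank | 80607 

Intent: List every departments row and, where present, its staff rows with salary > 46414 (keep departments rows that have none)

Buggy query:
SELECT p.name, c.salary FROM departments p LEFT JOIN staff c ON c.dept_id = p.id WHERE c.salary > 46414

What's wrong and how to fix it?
Bug: Filtering c.salary in WHERE discards the NULL rows produced by LEFT JOIN, turning it into an inner join

Fix: Put 'c.salary > 46414' in the JOIN's ON clause instead of WHERE

Corrected query:
SELECT p.name, c.salary FROM departments p LEFT JOIN staff c ON c.dept_id = p.id AND c.salary > 46414

Result:
name    | salary
--------+-------
Sales   | 66827 
Sales   | 73976 
Finance | 53988 
Finance | 80607 
Finance | 123877
Finance | 144823
Finance | 171515
HR      | NULL  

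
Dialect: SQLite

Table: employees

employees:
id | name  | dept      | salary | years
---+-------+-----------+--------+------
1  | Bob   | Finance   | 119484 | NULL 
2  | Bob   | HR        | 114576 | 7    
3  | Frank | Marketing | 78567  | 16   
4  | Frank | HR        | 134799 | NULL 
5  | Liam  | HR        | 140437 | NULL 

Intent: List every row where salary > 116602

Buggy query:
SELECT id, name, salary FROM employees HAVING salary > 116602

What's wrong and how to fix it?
Bug: This is a non-aggregate query (no GROUP BY, no aggregates), so in SQLite the HAVING clause is invalid here; a row-level condition belongs in WHERE

Fix: Replace HAVING with WHERE since the condition applies to individual rows

Corrected query:
SELECT id, name, salary FROM employees WHERE salary > 116602

Result:
id | name  | salary
---+-------+-------
1  | Bob   | 119484
4  | Frank | 134799
5  | Liam  | 140437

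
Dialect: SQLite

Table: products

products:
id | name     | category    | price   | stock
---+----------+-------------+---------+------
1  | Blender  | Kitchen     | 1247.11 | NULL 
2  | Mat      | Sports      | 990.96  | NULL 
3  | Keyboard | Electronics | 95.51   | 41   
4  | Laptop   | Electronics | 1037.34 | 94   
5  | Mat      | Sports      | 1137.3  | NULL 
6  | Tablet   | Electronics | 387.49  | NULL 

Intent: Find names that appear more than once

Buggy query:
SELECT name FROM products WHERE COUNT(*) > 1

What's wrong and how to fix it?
Bug: COUNT(*) is an aggregate and cannot be used in WHERE

Fix: GROUP BY name, then filter groups with HAVING COUNT(*) > 1

Corrected query:
SELECT name FROM products GROUP BY name HAVING COUNT(*) > 1

Result:
name
----
Mat 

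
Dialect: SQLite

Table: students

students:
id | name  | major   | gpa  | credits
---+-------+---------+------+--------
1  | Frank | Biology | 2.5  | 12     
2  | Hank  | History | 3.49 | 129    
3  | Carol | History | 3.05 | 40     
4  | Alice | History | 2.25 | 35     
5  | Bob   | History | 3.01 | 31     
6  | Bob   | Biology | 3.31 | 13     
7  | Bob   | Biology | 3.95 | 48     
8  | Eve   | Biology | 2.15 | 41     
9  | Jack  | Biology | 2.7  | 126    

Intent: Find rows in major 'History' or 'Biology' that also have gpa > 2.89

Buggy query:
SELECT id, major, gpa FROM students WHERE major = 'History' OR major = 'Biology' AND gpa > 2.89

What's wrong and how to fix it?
Bug: Without parentheses, AND is evaluated before OR, so the gpa filter only applies to the 'Biology' branch

Fix: Add parentheses around the OR so the AND applies to both alternatives

Corrected query:
SELECT id, major, gpa FROM students WHERE (major = 'History' OR major = 'Biology') AND gpa > 2.89

Result:
id | major   | gpa 
---+---------+-----
2  | History | 3.49
3  | History | 3.05
5  | History | 3.01
6  | Biology | 3.31
7  | Biology | 3.95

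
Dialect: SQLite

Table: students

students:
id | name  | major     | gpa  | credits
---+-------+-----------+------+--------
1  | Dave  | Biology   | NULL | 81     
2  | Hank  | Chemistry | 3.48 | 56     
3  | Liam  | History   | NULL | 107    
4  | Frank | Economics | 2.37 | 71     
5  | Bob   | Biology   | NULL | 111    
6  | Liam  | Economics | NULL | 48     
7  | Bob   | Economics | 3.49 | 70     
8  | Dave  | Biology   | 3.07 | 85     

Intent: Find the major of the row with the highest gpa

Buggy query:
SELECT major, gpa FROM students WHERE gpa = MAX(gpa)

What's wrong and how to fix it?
Bug: WHERE is evaluated per row; an aggregate over the whole table isn't defined there

Fix: Wrap MAX in a scalar subquery so WHERE compares against a single value

Corrected query:
SELECT major, gpa FROM students WHERE gpa = (SELECT MAX(gpa) FROM students)

Result:
major     | gpa 
----------+-----
Economics | 3.49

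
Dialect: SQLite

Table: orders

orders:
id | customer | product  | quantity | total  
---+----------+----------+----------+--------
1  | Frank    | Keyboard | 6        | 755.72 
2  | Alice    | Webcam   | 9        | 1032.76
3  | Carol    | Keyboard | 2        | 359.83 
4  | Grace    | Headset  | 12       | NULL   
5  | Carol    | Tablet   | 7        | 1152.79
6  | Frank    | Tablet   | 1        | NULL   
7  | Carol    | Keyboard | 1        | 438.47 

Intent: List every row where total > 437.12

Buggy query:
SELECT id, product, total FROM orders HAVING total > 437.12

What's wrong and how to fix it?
Bug: HAVING filters the output of aggregation, but this query has no GROUP BY and no aggregate functions, so SQLite rejects it (HAVING clause on a non-aggregate query); the condition here is per row

Fix: Replace HAVING with WHERE since the condition applies to individual rows

Corrected query:
SELECT id, product, total FROM orders WHERE total > 437.12

Result:
id | product  | total  
---+----------+--------
1  | Keyboard | 755.72 
2  | Webcam   | 1032.76
5  | Tablet   | 1152.79
7  | Keyboard | 438.47 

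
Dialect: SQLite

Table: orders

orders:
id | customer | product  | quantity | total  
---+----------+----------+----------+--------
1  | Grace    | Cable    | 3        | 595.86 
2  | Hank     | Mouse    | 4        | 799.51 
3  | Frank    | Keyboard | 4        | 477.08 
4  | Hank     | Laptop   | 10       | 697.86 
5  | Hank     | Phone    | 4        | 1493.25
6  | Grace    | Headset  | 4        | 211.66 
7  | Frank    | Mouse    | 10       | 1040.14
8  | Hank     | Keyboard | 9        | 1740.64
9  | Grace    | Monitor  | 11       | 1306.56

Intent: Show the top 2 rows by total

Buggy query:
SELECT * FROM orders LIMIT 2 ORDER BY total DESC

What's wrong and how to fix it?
Bug: LIMIT must come after ORDER BY

Fix: Sort with ORDER BY, then apply LIMIT

Corrected query:
SELECT * FROM orders ORDER BY total DESC LIMIT 2

Result:
id | customer | product  | quantity | total  
---+----------+----------+----------+--------
8  | Hank     | Keyboard | 9        | 1740.64
5  | Hank     | Phone    | 4        | 1493.25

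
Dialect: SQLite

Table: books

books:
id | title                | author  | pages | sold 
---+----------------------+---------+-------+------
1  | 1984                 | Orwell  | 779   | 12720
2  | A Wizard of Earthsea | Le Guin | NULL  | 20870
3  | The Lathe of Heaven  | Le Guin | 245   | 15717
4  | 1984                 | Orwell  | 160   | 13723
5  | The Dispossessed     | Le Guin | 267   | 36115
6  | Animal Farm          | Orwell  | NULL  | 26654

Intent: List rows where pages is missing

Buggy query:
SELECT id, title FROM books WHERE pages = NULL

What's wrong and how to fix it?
Bug: Comparing to NULL with '=' never matches; NULL = NULL is unknown, not true

Fix: Replace '= NULL' with 'IS NULL'

Corrected query:
SELECT id, title FROM books WHERE pages IS NULL

Result:
id | title               
---+---------------------
2  | A Wizard of Earthsea
6  | Animal Farm         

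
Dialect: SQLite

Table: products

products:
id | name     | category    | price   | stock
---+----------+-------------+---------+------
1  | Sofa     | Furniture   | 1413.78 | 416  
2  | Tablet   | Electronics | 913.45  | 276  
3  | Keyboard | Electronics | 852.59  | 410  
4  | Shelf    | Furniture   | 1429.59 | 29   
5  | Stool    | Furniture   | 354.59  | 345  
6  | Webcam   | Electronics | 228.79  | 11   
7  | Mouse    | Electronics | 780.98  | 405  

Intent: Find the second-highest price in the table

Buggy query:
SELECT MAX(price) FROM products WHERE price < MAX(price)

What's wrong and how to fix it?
Bug: MAX(price) on the right of the comparison is an aggregate-in-WHERE error

Fix: Put the inner MAX in a scalar subquery

Corrected query:
SELECT MAX(price) FROM products WHERE price < (SELECT MAX(price) FROM products)

Result:
MAX(price)
----------
1413.78   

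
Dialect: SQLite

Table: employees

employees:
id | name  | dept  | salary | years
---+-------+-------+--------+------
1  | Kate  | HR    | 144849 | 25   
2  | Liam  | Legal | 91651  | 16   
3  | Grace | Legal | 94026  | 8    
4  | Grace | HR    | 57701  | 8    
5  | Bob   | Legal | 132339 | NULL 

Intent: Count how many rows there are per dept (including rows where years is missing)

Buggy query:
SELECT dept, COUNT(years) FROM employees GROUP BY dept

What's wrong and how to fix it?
Bug: COUNT(years) skips NULLs, so groups with missing years are undercounted

Fix: Use COUNT(*) to count all rows regardless of NULL

Corrected query:
SELECT dept, COUNT(*) FROM employees GROUP BY dept

Result:
dept  | COUNT(*)
------+---------
HR    | 2       
Legal | 3       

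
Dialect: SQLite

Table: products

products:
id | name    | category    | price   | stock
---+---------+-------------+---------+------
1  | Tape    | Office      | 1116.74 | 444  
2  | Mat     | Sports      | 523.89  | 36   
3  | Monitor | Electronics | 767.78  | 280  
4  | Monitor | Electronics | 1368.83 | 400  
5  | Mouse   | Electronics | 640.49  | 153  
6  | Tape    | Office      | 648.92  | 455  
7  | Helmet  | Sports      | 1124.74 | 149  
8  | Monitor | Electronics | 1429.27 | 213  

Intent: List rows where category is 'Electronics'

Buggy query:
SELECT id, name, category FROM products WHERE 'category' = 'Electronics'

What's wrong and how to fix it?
Bug: Single quotes denote string literals in SQL; the column name is being compared as a constant string

Fix: Remove the quotes around the column name (or use double quotes for an identifier)

Corrected query:
SELECT id, name, category FROM products WHERE category = 'Electronics'

Result:
id | name    | category   
---+---------+------------
3  | Monitor | Electronics
4  | Monitor | Electronics
5  | Mouse   | Electronics
8  | Monitor | Electronics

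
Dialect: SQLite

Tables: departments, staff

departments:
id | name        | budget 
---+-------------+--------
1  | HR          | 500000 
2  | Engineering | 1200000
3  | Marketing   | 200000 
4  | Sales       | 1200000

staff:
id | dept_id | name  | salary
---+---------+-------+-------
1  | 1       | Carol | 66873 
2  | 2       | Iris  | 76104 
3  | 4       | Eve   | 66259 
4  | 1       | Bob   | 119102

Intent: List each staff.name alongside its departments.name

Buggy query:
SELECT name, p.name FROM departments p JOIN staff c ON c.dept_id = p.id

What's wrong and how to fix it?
Bug: Both tables have a 'name' column; the unqualified reference is ambiguous

Fix: Qualify the column with its table alias (c.name)

Corrected query:
SELECT c.name, p.name FROM departments p JOIN staff c ON c.dept_id = p.id

Result:
name  | name       
------+------------
Carol | HR         
Iris  | Engineering
Eve   | Sales      
Bob   | HR         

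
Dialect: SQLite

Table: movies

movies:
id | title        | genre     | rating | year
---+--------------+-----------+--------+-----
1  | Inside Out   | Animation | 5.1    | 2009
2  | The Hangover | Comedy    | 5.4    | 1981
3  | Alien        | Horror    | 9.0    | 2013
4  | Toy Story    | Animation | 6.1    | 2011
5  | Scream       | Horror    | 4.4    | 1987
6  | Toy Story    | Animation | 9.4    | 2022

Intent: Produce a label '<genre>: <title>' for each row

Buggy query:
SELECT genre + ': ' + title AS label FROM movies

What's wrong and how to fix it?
Bug: SQLite uses || for string concatenation; + coerces text to numbers (yielding 0)

Fix: Replace + with || to concatenate text

Corrected query:
SELECT genre || ': ' || title AS label FROM movies

Result:
label                
---------------------
Animation: Inside Out
Comedy: The Hangover 
Horror: Alien        
Animation: Toy Story 
Horror: Scream       
Animation: Toy Story 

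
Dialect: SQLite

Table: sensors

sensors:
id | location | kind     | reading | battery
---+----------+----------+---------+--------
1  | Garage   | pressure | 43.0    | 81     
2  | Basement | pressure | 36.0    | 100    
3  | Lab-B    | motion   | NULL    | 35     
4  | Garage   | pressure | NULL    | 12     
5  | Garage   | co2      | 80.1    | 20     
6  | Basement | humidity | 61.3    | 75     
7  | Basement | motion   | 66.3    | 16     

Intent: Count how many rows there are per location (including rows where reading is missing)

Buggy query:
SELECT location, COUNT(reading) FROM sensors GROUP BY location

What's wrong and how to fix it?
Bug: COUNT(reading) skips NULLs, so groups with missing reading are undercounted

Fix: Use COUNT(*) to count all rows regardless of NULL

Corrected query:
SELECT location, COUNT(*) FROM sensors GROUP BY location

Result:
location | COUNT(*)
---------+---------
Basement | 3       
Garage   | 3       
Lab-B    | 1       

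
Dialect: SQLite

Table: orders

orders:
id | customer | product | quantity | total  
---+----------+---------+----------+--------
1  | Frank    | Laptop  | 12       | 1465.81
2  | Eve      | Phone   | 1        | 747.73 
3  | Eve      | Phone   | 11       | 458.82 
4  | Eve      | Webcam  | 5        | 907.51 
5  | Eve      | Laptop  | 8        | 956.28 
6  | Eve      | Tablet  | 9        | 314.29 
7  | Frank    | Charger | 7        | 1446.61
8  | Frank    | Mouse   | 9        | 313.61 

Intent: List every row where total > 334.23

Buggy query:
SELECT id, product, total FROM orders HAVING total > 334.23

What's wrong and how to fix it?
Bug: HAVING filters the output of aggregation, but this query has no GROUP BY and no aggregate functions, so SQLite rejects it (HAVING clause on a non-aggregate query); the condition here is per row

Fix: Replace HAVING with WHERE since the condition applies to individual rows

Corrected query:
SELECT id, product, total FROM orders WHERE total > 334.23

Result:
id | product | total  
---+---------+--------
1  | Laptop  | 1465.81
2  | Phone   | 747.73 
3  | Phone   | 458.82 
4  | Webcam  | 907.51 
5  | Laptop  | 956.28 
7  | Charger | 1446.61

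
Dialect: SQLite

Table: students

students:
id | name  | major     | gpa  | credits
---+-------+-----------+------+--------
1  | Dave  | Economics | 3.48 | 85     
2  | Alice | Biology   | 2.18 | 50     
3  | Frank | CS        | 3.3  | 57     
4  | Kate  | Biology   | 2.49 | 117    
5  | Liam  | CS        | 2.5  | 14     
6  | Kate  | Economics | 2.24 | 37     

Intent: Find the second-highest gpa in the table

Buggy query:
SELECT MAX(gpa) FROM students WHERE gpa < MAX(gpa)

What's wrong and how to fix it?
Bug: MAX(gpa) on the right of the comparison is an aggregate-in-WHERE error

Fix: Put the inner MAX in a scalar subquery

Corrected query:
SELECT MAX(gpa) FROM students WHERE gpa < (SELECT MAX(gpa) FROM students)

Result:
MAX(gpa)
--------
3.3     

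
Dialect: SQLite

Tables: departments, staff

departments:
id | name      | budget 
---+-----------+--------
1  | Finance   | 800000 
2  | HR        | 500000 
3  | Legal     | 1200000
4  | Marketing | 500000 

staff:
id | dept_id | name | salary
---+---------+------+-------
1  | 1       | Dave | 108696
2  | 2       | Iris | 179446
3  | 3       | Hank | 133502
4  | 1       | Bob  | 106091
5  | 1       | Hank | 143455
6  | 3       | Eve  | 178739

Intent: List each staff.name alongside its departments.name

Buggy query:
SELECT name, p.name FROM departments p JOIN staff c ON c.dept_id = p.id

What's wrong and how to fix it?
Bug: Both tables have a 'name' column; the unqualified reference is ambiguous

Fix: Qualify the column with its table alias (c.name)

Corrected query:
SELECT c.name, p.name FROM departments p JOIN staff c ON c.dept_id = p.id

Result:
name | name   
-----+--------
Dave | Finance
Iris | HR     
Hank | Legal  
Bob  | Finance
Hank | Finance
Eve  | Legal  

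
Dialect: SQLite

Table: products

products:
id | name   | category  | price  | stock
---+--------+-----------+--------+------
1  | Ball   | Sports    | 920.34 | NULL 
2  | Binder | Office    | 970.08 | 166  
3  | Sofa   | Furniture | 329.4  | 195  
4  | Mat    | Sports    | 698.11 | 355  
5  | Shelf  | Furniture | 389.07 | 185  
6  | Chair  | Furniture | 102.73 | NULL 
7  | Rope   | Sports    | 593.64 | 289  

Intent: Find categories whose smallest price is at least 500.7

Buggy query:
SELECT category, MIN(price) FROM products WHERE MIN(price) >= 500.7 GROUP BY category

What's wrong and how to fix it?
Bug: Aggregates like MIN are computed per group after WHERE runs

Fix: Use HAVING for the per-group MIN condition

Corrected query:
SELECT category, MIN(price) FROM products GROUP BY category HAVING MIN(price) >= 500.7

Result:
category | MIN(price)
---------+-----------
Office   | 970.08    
Sports   | 593.64    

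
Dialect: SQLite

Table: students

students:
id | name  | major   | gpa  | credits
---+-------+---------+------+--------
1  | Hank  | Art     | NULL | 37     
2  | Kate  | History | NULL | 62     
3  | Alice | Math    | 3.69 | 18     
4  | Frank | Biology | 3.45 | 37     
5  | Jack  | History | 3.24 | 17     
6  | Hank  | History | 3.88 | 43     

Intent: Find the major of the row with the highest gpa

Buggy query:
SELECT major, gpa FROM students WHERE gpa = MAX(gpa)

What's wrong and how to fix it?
Bug: MAX(gpa) is an aggregate and cannot be used directly in WHERE

Fix: Use a subquery: WHERE gpa = (SELECT MAX(gpa) FROM students)

Corrected query:
SELECT major, gpa FROM students WHERE gpa = (SELECT MAX(gpa) FROM students)

Result:
major   | gpa 
--------+-----
History | 3.88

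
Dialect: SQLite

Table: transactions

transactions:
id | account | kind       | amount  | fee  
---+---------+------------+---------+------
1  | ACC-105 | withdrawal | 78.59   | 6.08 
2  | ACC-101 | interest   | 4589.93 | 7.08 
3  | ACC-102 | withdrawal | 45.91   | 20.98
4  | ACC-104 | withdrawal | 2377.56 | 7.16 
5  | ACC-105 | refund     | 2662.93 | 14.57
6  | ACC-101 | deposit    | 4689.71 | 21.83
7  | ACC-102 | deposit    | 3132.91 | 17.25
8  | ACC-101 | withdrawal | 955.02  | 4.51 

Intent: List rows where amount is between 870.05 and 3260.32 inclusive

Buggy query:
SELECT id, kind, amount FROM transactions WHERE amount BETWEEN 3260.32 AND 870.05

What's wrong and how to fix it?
Bug: BETWEEN expects the lower bound first; with 3260.32 AND 870.05 the range is empty

Fix: Swap the bounds so the smaller value comes first

Corrected query:
SELECT id, kind, amount FROM transactions WHERE amount BETWEEN 870.05 AND 3260.32

Result:
id | kind       | amount 
---+------------+--------
4  | withdrawal | 2377.56
5  | refund     | 2662.93
7  | deposit    | 3132.91
8  | withdrawal | 955.02 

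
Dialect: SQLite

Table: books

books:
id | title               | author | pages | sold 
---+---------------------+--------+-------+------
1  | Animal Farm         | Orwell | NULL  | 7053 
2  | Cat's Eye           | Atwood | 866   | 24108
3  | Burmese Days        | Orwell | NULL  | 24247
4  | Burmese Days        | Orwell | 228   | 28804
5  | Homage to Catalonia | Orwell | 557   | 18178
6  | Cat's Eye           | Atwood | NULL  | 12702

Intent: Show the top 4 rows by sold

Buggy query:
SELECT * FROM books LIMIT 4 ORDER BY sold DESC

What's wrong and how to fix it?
Bug: ORDER BY cannot follow LIMIT; LIMIT is the final clause

Fix: Sort with ORDER BY, then apply LIMIT

Corrected query:
SELECT * FROM books ORDER BY sold DESC LIMIT 4

Result:
id | title               | author | pages | sold 
---+---------------------+--------+-------+------
4  | Burmese Days        | Orwell | 228   | 28804
3  | Burmese Days        | Orwell | NULL  | 24247
2  | Cat's Eye           | Atwood | 866   | 24108
5  | Homage to Catalonia | Orwell | 557   | 18178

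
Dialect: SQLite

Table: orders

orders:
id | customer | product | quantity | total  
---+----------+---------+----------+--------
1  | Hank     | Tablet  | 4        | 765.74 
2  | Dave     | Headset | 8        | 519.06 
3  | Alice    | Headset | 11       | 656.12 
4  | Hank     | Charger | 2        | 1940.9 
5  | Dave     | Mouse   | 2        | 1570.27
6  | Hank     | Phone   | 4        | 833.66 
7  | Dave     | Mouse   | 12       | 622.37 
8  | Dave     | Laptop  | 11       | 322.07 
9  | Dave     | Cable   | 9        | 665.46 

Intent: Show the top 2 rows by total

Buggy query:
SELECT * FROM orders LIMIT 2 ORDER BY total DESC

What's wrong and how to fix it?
Bug: ORDER BY cannot follow LIMIT; LIMIT is the final clause

Fix: Swap the clauses: ORDER BY first, then LIMIT

Corrected query:
SELECT * FROM orders ORDER BY total DESC LIMIT 2

Result:
id | customer | product | quantity | total  
---+----------+---------+----------+--------
4  | Hank     | Charger | 2        | 1940.9 
5  | Dave     | Mouse   | 2        | 1570.27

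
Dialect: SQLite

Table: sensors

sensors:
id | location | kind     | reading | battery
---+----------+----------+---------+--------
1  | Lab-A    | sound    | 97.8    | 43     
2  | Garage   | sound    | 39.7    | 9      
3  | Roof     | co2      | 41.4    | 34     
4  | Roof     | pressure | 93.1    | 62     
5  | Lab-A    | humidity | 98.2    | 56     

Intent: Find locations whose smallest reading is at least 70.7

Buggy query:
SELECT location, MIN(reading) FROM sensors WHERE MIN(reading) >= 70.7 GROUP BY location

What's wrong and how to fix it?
Bug: MIN() in WHERE is a misuse of aggregate

Fix: Use HAVING for the per-group MIN condition

Corrected query:
SELECT location, MIN(reading) FROM sensors GROUP BY location HAVING MIN(reading) >= 70.7

Result:
location | MIN(reading)
---------+-------------
Lab-A    | 97.8        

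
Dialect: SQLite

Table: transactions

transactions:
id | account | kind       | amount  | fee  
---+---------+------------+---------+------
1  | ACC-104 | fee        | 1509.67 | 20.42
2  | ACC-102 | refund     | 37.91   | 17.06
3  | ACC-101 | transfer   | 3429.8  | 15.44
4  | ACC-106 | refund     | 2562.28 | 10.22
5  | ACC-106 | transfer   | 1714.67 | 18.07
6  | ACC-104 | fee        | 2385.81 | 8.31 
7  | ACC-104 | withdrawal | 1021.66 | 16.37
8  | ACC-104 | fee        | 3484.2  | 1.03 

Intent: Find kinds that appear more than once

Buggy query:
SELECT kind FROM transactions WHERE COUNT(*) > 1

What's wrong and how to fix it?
Bug: WHERE can't reference COUNT(*); aggregates are computed after WHERE

Fix: Group first, then use HAVING for the count condition

Corrected query:
SELECT kind FROM transactions GROUP BY kind HAVING COUNT(*) > 1

Result:
kind    
--------
fee     
refund  
transfer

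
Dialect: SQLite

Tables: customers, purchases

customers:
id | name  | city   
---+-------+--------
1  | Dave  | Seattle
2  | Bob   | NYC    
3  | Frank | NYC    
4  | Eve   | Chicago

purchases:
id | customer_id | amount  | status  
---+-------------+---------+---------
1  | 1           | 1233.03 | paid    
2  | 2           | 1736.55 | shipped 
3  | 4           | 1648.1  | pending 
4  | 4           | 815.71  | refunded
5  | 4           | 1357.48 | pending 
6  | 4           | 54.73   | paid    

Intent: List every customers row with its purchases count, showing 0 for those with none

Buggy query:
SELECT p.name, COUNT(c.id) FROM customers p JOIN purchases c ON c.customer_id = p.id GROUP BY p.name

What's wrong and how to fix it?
Bug: An inner join excludes parents with zero children

Fix: Switch to LEFT JOIN to retain unmatched parent rows

Corrected query:
SELECT p.name, COUNT(c.id) FROM customers p LEFT JOIN purchases c ON c.customer_id = p.id GROUP BY p.name

Result:
name  | COUNT(c.id)
------+------------
Bob   | 1          
Dave  | 1          
Eve   | 4          
Frank | 0          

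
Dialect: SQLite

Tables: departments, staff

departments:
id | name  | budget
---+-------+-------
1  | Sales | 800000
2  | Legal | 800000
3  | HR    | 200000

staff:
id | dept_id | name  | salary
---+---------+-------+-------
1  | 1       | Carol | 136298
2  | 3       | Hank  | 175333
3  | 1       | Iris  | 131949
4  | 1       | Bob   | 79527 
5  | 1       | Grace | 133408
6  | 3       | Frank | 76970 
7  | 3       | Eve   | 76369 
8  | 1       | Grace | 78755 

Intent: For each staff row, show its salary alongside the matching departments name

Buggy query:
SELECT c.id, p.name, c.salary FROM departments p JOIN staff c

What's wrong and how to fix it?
Bug: JOIN with no ON clause produces a cartesian product; every staff row pairs with every departments row

Fix: Add ON c.dept_id = p.id to the JOIN

Corrected query:
SELECT c.id, p.name, c.salary FROM departments p JOIN staff c ON c.dept_id = p.id

Result:
id | name  | salary
---+-------+-------
1  | Sales | 136298
2  | HR    | 175333
3  | Sales | 131949
4  | Sales | 79527 
5  | Sales | 133408
6  | HR    | 76970 
7  | HR    | 76369 
8  | Sales | 78755 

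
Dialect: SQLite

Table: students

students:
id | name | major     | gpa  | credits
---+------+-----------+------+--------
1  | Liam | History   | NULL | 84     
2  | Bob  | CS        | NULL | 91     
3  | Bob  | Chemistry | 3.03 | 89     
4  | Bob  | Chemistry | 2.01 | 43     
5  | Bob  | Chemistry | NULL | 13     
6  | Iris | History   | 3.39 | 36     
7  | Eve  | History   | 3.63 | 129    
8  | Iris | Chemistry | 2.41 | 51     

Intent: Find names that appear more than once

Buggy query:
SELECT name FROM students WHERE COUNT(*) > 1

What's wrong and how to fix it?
Bug: WHERE can't reference COUNT(*); aggregates are computed after WHERE

Fix: Group first, then use HAVING for the count condition

Corrected query:
SELECT name FROM students GROUP BY name HAVING COUNT(*) > 1

Result:
name
----
Bob 
Iris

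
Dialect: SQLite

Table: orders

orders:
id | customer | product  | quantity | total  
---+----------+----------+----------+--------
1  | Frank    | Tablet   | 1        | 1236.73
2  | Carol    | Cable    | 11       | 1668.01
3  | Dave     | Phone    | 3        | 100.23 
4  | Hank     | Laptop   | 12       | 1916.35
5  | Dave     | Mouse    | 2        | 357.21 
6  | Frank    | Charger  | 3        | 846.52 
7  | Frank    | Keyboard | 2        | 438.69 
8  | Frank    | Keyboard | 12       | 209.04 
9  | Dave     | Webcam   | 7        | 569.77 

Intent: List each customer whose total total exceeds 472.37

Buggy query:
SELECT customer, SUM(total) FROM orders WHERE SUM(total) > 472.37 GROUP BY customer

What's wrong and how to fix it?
Bug: SUM(total) is an aggregate, but WHERE filters rows before aggregation

Fix: Use HAVING (which filters groups after aggregation) instead of WHERE

Corrected query:
SELECT customer, SUM(total) FROM orders GROUP BY customer HAVING SUM(total) > 472.37

Result:
customer | SUM(total)
---------+-----------
Carol    | 1668.01   
Dave     | 1027.21   
Frank    | 2730.98   
Hank     | 1916.35   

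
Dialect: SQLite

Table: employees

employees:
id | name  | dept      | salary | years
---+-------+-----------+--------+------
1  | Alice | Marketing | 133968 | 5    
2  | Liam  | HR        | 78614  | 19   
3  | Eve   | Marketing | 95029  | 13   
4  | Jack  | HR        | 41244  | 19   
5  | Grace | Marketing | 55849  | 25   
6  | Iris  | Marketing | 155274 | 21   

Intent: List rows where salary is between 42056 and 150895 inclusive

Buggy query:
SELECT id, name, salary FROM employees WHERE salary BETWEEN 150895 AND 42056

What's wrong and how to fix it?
Bug: BETWEEN expects the lower bound first; with 150895 AND 42056 the range is empty

Fix: Swap the bounds so the smaller value comes first

Corrected query:
SELECT id, name, salary FROM employees WHERE salary BETWEEN 42056 AND 150895

Result:
id | name  | salary
---+-------+-------
1  | Alice | 133968
2  | Liam  | 78614 
3  | Eve   | 95029 
5  | Grace | 55849 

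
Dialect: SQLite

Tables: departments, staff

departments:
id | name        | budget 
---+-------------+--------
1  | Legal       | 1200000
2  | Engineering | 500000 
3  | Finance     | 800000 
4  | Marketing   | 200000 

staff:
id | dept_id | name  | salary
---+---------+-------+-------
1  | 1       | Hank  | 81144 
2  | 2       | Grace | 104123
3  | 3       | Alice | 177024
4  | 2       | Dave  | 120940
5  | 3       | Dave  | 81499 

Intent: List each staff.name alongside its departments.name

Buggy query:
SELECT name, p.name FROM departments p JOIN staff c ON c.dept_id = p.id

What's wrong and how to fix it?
Bug: Both tables have a 'name' column; the unqualified reference is ambiguous

Fix: Qualify the column with its table alias (c.name)

Corrected query:
SELECT c.name, p.name FROM departments p JOIN staff c ON c.dept_id = p.id

Result:
name  | name       
------+------------
Hank  | Legal      
Grace | Engineering
Alice | Finance    
Dave  | Engineering
Dave  | Finance    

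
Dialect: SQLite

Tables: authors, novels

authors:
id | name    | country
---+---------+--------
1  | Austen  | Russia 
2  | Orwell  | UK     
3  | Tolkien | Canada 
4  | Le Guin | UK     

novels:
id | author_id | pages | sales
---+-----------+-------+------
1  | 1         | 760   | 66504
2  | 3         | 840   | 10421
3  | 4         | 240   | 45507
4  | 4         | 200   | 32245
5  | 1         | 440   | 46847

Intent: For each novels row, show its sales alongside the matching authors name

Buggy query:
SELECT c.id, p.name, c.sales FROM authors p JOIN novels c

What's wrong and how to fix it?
Bug: Missing join condition: each novels row is matched to all authors rows instead of just its own

Fix: Add ON c.author_id = p.id to the JOIN

Corrected query:
SELECT c.id, p.name, c.sales FROM authors p JOIN novels c ON c.author_id = p.id

Result:
id | name    | sales
---+---------+------
1  | Austen  | 66504
2  | Tolkien | 10421
3  | Le Guin | 45507
4  | Le Guin | 32245
5  | Austen  | 46847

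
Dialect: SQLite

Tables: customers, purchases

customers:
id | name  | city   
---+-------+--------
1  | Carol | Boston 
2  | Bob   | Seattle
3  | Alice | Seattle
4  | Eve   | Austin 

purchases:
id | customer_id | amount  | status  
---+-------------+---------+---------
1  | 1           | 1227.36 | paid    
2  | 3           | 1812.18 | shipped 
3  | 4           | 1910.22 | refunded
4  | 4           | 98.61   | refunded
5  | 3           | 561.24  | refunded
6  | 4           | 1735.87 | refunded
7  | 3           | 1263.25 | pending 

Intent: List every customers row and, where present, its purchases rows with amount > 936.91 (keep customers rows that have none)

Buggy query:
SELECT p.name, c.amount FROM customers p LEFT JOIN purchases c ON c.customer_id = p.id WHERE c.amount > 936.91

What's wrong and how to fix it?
Bug: Filtering c.amount in WHERE discards the NULL rows produced by LEFT JOIN, turning it into an inner join

Fix: Put 'c.amount > 936.91' in the JOIN's ON clause instead of WHERE

Corrected query:
SELECT p.name, c.amount FROM customers p LEFT JOIN purchases c ON c.customer_id = p.id AND c.amount > 936.91

Result:
name  | amount 
------+--------
Carol | 1227.36
Bob   | NULL   
Alice | 1263.25
Alice | 1812.18
Eve   | 1735.87
Eve   | 1910.22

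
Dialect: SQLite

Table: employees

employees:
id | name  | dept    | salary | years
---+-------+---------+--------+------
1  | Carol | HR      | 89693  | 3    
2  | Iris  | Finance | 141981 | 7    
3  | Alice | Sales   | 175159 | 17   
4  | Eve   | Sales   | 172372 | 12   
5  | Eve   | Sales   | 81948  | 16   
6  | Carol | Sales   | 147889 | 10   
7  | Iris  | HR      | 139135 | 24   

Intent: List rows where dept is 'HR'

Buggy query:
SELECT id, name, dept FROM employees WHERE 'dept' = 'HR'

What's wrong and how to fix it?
Bug: Single quotes denote string literals in SQL; the column name is being compared as a constant string

Fix: Remove the quotes around the column name (or use double quotes for an identifier)

Corrected query:
SELECT id, name, dept FROM employees WHERE dept = 'HR'

Result:
id | name  | dept
---+-------+-----
1  | Carol | HR  
7  | Iris  | HR  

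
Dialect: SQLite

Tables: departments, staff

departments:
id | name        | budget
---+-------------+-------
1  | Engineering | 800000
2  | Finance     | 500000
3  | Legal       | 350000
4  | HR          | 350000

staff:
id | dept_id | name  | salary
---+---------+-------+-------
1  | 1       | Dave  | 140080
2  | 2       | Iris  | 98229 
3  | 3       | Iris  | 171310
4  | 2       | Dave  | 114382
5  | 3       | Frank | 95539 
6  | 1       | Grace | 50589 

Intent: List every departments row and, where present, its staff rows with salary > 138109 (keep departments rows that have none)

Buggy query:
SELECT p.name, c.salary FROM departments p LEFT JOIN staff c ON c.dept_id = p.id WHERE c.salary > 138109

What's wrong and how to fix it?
Bug: Filtering c.salary in WHERE discards the NULL rows produced by LEFT JOIN, turning it into an inner join

Fix: Move the right-table condition into the ON clause so unmatched parents are kept

Corrected query:
SELECT p.name, c.salary FROM departments p LEFT JOIN staff c ON c.dept_id = p.id AND c.salary > 138109

Result:
name        | salary
------------+-------
Engineering | 140080
Finance     | NULL  
Legal       | 171310
HR          | NULL  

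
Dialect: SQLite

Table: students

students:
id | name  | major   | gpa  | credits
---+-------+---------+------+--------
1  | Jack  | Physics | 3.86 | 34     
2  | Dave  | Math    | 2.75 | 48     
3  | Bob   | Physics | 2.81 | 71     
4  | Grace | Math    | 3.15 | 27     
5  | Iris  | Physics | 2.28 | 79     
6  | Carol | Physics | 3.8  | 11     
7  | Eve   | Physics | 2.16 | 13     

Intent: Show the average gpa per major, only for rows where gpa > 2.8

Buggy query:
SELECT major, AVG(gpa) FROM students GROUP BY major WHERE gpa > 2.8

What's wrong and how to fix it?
Bug: WHERE cannot follow GROUP BY

Fix: Move the WHERE clause before GROUP BY

Corrected query:
SELECT major, AVG(gpa) FROM students WHERE gpa > 2.8 GROUP BY major

Result:
major   | AVG(gpa)
--------+---------
Math    | 3.15    
Physics | 3.49    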